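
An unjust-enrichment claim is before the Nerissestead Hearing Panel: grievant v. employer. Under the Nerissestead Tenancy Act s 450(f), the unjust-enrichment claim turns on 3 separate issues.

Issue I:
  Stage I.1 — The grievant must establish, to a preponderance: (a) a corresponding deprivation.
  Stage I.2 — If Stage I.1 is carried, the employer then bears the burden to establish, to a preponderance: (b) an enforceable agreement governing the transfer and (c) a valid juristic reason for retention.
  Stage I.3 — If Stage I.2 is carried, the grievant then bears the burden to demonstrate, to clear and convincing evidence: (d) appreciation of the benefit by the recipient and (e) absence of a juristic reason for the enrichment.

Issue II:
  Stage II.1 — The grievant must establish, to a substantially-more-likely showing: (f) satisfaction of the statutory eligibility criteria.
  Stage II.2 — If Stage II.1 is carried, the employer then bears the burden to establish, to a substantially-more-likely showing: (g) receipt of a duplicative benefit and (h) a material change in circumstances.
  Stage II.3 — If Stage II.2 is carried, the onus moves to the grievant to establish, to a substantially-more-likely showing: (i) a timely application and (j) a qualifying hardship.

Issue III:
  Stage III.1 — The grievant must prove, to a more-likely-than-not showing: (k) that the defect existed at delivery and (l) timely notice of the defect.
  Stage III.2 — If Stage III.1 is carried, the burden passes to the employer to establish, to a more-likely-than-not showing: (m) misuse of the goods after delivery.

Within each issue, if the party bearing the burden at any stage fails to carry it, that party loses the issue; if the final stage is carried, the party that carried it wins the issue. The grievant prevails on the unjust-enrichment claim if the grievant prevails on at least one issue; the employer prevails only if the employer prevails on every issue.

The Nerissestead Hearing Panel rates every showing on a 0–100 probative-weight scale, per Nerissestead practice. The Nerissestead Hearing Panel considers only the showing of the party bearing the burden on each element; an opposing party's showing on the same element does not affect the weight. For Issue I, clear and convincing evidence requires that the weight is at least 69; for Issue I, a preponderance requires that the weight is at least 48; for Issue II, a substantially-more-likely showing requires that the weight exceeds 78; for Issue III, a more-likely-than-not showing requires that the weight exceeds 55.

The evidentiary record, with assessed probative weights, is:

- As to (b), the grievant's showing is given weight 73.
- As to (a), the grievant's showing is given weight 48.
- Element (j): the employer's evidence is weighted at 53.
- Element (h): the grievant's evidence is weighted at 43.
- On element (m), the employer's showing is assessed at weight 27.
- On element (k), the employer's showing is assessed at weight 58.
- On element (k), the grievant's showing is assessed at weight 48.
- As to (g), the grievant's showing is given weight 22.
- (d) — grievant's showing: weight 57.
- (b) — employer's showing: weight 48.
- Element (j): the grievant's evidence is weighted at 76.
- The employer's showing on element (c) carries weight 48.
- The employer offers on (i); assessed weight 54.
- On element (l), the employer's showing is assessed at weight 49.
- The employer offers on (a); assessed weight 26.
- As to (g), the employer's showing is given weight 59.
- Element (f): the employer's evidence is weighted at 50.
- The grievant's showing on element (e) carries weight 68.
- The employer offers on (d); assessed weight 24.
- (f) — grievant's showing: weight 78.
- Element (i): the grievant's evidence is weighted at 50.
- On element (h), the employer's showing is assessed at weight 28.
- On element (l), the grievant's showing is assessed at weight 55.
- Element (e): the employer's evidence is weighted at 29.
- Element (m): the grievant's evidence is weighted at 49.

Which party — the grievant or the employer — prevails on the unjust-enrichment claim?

— Issue I —
At Stage I.1 the grievant must meet a preponderance (weight is at least 48): on (a) the weight is 48 (the employer's 26 is given no effect), ≥ 48, so (a) meets the standard.
  The grievant carries Stage I.1; the employer now bears the burden.
At Stage I.2 the employer must meet a preponderance (weight is at least 48): on (b) the weight is 48 (the grievant's 73 is given no effect), ≥ 48, so (b) meets the standard; on (c) the weight is 48, ≥ 48, so (c) meets the standard.
  All elements met. The burden passes to the grievant.
At Stage I.3 the grievant must meet clear and convincing evidence (weight is at least 69): on (d) the weight is 57 (the employer's 24 is given no effect), which does not reach 69, so (d) does not meet the standard; on (e) the weight is 68 (the employer's 29 is given no effect), < 69, so (e) does not meet the standard.
  Not every element is met, so the grievant fails to carry Stage I.3.
The employer prevails on this issue.
— Issue II —
Stage II.1 (grievant, a substantially-more-likely showing, weight exceeds 78): (f) 78 (employer's 50 disregarded) ≤ 78 — fails.
  The grievant does not carry Stage II.1.
The analysis ends at Stage II.1; the employer prevails on this issue.
— Issue III —
At Stage III.1 the grievant must meet a more-likely-than-not showing (weight exceeds 55): on (k) the weight is 48 (the employer's 58 is given no effect), which does not exceed 55, so (k) does not meet the standard; on (l) the weight is 55 (the employer's 49 is given no effect), which does not exceed 55, so (l) does not meet the standard.
  Not every element is met, so the grievant fails to carry Stage III.1.
So the employer prevails on this issue.
Per-issue: Issue I → employer; Issue II → employer; Issue III → employer. The grievant must prevail on at least one issue; overall, the employer prevails.

employer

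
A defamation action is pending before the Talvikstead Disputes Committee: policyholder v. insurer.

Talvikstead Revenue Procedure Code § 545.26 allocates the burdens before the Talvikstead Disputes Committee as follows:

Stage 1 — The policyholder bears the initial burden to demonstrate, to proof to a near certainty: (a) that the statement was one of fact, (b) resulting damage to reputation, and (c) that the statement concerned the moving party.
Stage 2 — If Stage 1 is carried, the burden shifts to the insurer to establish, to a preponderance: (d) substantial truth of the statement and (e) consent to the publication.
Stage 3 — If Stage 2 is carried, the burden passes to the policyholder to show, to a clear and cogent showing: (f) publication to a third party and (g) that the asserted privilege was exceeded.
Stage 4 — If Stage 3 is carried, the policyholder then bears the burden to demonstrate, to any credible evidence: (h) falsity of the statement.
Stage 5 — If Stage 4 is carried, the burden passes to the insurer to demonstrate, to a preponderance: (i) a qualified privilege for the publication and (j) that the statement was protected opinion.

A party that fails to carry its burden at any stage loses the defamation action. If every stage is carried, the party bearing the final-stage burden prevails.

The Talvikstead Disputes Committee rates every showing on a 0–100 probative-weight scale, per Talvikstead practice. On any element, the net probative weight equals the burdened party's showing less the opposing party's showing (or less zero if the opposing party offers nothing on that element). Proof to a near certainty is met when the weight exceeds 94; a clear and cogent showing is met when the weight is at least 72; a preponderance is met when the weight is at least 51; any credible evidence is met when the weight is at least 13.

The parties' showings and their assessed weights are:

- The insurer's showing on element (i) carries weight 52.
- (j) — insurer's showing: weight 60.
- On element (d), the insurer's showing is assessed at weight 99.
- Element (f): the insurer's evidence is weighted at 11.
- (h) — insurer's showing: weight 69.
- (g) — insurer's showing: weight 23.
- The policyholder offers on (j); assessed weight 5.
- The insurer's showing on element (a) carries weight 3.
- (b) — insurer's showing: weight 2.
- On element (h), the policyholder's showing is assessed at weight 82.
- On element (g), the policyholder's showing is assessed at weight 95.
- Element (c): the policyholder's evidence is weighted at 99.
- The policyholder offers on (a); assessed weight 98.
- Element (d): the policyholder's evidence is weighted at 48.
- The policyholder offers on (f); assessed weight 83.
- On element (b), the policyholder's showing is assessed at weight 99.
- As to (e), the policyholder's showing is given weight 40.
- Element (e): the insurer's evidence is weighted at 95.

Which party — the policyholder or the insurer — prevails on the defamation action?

insurer

Stage 1 — burden on policyholder; standard: proof to a near certainty (weight exceeds 94).
    (a): 98 − 3 = 95 > 94 [met]
    (b): 99 − 2 = 97 > 94 [met]
    (c): 99 > 94 [met]
  The policyholder carries Stage 1; the insurer now bears the burden.
Stage 2 — burden on insurer; standard: a preponderance (weight is at least 51).
    (d): 99 − 48 = 51 ≥ 51 [met]
    (e): 95 − 40 = 55 ≥ 51 [met]
  All elements met. The burden passes to the policyholder.
Stage 3 — burden on policyholder; standard: a clear and cogent showing (weight is at least 72).
    (f): 83 − 11 = 72 ≥ 72 [met]
    (g): 95 − 23 = 72 ≥ 72 [met]
  Stage 3 carried; the burden remains with the policyholder.
Stage 4 — burden on policyholder; standard: any credible evidence (weight is at least 13).
    (h): 82 − 69 = 13 ≥ 13 [met]
  Stage 4 is satisfied; the onus moves to the insurer.
Stage 5 — burden on insurer; standard: a preponderance (weight is at least 51).
    (i): 52 ≥ 51 [met]
    (j): 60 − 5 = 55 ≥ 51 [met]
  The insurer carries the last stage.
With every stage satisfied, the insurer prevails.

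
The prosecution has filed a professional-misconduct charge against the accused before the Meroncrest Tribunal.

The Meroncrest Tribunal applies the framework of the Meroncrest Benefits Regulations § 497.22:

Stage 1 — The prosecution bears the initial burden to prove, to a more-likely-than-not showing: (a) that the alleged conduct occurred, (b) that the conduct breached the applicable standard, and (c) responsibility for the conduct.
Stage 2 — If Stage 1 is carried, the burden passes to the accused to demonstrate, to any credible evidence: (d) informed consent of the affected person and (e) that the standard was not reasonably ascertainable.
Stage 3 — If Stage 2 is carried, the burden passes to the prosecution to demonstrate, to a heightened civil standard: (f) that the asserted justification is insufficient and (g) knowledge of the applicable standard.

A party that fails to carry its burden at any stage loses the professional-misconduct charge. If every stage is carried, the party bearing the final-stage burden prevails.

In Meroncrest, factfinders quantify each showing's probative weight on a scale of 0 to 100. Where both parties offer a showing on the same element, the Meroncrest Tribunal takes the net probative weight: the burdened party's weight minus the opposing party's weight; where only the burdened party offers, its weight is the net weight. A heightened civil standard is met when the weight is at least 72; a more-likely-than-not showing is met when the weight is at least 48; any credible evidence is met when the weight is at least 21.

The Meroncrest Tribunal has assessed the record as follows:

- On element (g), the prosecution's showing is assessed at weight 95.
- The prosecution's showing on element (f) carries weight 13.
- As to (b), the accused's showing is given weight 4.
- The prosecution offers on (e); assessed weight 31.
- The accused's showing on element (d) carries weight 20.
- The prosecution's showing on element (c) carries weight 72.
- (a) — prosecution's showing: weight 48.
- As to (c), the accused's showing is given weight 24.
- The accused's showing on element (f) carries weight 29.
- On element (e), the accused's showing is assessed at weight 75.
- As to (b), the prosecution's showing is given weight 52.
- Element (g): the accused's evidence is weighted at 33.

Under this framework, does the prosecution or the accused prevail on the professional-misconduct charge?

Stage 1 — burden on prosecution; standard: a more-likely-than-not showing (weight is at least 48).
    (a): 48 ≥ 48 [met]
    (b): 52 − 4 = 48 ≥ 48 [met]
    (c): 72 − 24 = 48 ≥ 48 [met]
  The prosecution carries Stage 1; the accused now bears the burden.
Stage 2 — burden on accused; standard: any credible evidence (weight is at least 21).
    (d): 20 < 21 [not met]
    (e): 75 − 31 = 44 ≥ 21 [met]
  Not every element is met, so the accused fails to carry Stage 2.
So the prosecution prevails.

prosecution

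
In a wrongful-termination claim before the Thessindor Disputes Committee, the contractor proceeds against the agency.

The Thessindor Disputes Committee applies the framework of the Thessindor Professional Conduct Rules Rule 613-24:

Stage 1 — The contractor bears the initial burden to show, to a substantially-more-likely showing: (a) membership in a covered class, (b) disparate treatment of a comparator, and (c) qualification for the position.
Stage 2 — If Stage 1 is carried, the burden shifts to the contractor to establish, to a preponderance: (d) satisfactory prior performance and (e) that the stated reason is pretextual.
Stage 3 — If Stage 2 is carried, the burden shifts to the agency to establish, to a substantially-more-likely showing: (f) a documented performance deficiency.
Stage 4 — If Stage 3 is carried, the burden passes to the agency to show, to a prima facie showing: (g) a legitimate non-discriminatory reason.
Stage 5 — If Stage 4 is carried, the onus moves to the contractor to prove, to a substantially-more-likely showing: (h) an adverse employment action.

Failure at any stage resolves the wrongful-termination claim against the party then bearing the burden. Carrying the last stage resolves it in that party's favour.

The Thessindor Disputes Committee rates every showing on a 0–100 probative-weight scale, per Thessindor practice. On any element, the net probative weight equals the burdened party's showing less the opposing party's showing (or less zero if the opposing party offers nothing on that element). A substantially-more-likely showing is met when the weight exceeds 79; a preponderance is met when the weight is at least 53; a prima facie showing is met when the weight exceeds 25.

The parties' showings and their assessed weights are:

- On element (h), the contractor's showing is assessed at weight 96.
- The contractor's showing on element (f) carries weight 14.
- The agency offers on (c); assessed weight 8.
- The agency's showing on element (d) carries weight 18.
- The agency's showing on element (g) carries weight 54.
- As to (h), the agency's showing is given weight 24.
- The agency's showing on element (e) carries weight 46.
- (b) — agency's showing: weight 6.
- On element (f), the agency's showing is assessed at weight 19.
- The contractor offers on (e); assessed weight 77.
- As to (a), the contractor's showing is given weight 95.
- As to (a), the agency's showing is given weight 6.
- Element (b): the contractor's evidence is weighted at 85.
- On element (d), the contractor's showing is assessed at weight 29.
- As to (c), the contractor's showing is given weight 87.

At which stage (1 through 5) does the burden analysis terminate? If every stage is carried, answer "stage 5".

At Stage 1 the contractor must meet a substantially-more-likely showing (weight exceeds 79): on (a) the weight is 95 less the opposing 6 gives net 89, > 79, so (a) meets the standard; on (b) the weight is 85 less the opposing 6 gives net 79, ≤ 79, so (b) does not meet the standard; on (c) the weight is 87 less the opposing 8 gives net 79, ≤ 79, so (c) does not meet the standard.
  Not every element is met, so the contractor fails to carry Stage 1.
The analysis ends at Stage 1; the agency prevails.

stage 1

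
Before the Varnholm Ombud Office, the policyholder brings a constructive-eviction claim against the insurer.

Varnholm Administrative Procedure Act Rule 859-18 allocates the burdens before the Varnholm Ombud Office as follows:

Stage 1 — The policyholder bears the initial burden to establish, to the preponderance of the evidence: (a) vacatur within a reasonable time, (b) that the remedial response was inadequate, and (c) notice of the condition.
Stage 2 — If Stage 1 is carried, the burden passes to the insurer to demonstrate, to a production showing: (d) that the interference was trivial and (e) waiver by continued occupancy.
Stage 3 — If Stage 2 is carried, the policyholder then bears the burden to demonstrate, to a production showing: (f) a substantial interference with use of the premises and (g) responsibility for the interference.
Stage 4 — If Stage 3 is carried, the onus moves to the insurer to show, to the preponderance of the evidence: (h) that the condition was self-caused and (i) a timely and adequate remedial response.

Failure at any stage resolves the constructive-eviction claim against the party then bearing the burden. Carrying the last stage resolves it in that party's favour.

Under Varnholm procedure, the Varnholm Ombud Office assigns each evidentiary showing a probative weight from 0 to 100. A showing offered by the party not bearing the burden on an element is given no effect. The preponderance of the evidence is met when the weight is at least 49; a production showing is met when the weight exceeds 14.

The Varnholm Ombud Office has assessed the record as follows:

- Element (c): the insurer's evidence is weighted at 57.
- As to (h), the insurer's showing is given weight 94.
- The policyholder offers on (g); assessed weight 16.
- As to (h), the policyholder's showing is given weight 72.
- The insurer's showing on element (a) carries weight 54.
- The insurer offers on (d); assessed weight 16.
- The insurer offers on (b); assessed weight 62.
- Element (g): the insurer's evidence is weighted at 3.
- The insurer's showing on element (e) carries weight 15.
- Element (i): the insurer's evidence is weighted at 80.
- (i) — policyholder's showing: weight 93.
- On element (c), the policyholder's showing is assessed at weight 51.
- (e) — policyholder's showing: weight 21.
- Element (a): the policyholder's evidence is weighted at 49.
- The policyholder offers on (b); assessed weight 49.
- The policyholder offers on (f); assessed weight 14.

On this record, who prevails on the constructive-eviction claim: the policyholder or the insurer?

insurer

Stage 1 (policyholder, the preponderance of the evidence, weight is at least 49): (a) 49 (insurer's 54 disregarded) ≥ 49 — meets; (b) 49 (insurer's 62 disregarded) ≥ 49 — meets; (c) 51 (insurer's 57 disregarded) ≥ 49 — meets.
  Stage 1 carried; the burden shifts to the insurer.
Stage 2 (insurer, a production showing, weight exceeds 14): (d) 16 > 14 — meets; (e) 15 (policyholder's 21 disregarded) > 14 — meets.
  The insurer carries Stage 2; the policyholder now bears the burden.
Stage 3 (policyholder, a production showing, weight exceeds 14): (f) 14 ≤ 14 — fails; (g) 16 (insurer's 3 disregarded) > 14 — meets.
  Stage 3 not carried; the policyholder fails its burden.
The insurer prevails.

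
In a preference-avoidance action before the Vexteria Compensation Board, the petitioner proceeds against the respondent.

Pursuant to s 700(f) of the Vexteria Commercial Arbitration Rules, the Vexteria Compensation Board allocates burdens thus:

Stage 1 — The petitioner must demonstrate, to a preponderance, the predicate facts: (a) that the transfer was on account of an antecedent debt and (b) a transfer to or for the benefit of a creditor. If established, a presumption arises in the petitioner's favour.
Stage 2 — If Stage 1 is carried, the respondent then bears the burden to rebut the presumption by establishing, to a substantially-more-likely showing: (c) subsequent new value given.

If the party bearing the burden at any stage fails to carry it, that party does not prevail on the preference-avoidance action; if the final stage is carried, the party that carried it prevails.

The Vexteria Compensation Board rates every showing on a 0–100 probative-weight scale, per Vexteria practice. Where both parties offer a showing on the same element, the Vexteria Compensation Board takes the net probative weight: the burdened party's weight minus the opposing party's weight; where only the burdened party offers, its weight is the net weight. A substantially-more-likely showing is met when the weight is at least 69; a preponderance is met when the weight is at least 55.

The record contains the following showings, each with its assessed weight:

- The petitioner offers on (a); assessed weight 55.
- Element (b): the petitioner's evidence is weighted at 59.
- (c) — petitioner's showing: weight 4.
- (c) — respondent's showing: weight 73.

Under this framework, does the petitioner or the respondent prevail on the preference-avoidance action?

Stage 1 (petitioner, a preponderance, weight is at least 55): (a) 55 ≥ 55 — meets; (b) 59 ≥ 55 — meets.
  All elements met. The burden passes to the respondent.
Stage 2 (respondent, a substantially-more-likely showing, weight is at least 69): (c) net 73−4=69 ≥ 69 — meets.
  The respondent carries the last stage.
Every stage carried; the respondent prevails.

respondent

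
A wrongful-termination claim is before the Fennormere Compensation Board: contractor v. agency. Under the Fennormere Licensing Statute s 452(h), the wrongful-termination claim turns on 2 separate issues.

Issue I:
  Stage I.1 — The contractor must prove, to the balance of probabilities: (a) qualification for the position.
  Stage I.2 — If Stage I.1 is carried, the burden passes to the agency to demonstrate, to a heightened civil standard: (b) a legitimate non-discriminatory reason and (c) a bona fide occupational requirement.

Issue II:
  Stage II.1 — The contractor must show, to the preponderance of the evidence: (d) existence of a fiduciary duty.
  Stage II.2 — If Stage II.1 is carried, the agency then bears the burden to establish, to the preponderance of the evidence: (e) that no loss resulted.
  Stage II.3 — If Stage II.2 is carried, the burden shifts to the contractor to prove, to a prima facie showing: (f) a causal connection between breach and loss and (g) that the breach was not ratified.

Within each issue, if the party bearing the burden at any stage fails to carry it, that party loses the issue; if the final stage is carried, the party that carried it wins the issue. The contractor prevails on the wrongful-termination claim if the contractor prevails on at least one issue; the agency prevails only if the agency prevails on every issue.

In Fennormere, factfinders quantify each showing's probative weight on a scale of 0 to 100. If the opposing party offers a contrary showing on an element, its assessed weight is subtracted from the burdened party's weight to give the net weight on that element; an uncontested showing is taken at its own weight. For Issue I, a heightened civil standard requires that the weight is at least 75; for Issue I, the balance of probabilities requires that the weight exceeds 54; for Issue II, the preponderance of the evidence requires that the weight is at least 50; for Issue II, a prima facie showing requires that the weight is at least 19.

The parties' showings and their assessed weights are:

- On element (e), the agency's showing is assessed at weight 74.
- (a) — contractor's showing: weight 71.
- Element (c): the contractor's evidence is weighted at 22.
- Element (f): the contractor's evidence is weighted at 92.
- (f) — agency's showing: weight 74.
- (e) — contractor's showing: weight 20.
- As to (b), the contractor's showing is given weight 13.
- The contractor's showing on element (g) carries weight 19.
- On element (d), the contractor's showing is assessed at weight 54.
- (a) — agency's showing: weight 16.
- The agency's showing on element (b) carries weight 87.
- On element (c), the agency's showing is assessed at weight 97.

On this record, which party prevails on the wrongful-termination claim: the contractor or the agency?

— Issue I —
At Stage I.1 the contractor must meet the balance of probabilities (weight exceeds 54): on (a) the weight is 71 less the opposing 16 gives net 55, > 54, so (a) meets the standard.
  Stage I.1 is satisfied; the onus moves to the agency.
At Stage I.2 the agency must meet a heightened civil standard (weight is at least 75): on (b) the weight is 87 less the opposing 13 gives net 74, which does not reach 75, so (b) does not meet the standard; on (c) the weight is 97 less the opposing 22 gives net 75, ≥ 75, so (c) meets the standard.
  Stage I.2 not carried; the agency fails its burden.
The analysis ends at Stage I.2; the contractor prevails on this issue.
— Issue II —
Stage II.1 — burden on contractor; standard: the preponderance of the evidence (weight is at least 50).
    (d): 54 ≥ 50 [met]
  Stage II.1 carried; the burden shifts to the agency.
Stage II.2 — burden on agency; standard: the preponderance of the evidence (weight is at least 50).
    (e): 74 − 20 = 54 ≥ 50 [met]
  All elements met. The burden passes to the contractor.
Stage II.3 — burden on contractor; standard: a prima facie showing (weight is at least 19).
    (f): 92 − 74 = 18 < 19 [not met]
    (g): 19 ≥ 19 [met]
  The contractor does not carry Stage II.3.
So the agency prevails on this issue.
Per-issue: Issue I → contractor; Issue II → agency. The contractor must prevail on at least one issue; overall, the contractor prevails.

contractor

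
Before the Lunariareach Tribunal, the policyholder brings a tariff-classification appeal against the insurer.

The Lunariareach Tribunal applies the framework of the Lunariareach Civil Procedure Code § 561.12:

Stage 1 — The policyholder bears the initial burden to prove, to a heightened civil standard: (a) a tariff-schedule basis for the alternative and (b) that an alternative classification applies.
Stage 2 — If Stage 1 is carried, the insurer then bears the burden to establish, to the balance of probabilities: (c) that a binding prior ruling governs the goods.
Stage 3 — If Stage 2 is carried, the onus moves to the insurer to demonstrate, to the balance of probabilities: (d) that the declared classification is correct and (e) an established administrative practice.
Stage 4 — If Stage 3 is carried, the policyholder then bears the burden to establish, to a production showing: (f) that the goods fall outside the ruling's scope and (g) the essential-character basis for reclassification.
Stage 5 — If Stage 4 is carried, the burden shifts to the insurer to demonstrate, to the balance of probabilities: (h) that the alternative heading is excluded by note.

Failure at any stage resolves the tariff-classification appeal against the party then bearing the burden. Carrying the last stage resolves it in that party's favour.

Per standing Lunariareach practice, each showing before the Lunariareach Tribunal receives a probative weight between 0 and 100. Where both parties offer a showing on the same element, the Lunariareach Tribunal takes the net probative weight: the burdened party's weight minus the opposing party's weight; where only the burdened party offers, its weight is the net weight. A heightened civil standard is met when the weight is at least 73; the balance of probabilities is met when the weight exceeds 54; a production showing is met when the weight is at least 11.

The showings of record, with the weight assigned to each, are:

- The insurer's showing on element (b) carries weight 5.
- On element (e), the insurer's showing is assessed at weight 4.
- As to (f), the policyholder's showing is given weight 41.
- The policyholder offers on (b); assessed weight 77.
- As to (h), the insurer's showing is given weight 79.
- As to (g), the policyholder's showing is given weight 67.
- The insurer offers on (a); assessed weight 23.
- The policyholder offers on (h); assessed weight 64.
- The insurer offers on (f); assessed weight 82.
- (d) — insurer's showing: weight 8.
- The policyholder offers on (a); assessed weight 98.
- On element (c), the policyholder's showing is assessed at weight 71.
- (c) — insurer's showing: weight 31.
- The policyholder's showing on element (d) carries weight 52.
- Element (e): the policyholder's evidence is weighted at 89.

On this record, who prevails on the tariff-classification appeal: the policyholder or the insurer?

Stage 1 (policyholder, a heightened civil standard, weight is at least 73): (a) net 98−23=75 ≥ 73 — meets; (b) net 77−5=72 < 73 — fails.
  Stage 1 not carried; the policyholder fails its burden.
The analysis ends at Stage 1; the insurer prevails.

insurer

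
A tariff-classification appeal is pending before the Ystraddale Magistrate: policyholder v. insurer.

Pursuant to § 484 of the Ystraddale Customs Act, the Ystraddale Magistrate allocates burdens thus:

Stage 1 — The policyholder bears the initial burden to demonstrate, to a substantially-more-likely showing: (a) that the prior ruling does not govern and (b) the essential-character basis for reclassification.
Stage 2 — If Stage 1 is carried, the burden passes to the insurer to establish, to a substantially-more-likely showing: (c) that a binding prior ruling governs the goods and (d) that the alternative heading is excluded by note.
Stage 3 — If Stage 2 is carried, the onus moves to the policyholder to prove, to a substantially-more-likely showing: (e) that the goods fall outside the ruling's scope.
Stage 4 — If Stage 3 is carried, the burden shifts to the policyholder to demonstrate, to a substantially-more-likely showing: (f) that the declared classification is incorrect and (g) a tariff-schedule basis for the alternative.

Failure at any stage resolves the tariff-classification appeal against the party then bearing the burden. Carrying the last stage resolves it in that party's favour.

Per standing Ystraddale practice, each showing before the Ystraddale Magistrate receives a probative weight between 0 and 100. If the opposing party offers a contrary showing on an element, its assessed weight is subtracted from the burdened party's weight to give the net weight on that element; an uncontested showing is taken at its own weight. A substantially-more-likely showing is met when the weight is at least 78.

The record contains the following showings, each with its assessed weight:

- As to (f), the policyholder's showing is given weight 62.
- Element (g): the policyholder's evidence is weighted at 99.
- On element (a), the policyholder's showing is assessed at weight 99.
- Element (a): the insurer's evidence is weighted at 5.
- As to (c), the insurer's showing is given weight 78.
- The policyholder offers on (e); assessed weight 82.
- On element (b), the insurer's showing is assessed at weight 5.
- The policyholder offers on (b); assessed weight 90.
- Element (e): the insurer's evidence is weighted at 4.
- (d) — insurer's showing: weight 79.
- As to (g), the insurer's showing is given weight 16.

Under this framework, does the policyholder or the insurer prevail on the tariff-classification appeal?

insurer

Stage 1 (policyholder, a substantially-more-likely showing, weight is at least 78): (a) net 99−5=94 ≥ 78 — meets; (b) net 90−5=85 ≥ 78 — meets.
  Stage 1 carried; the burden shifts to the insurer.
Stage 2 (insurer, a substantially-more-likely showing, weight is at least 78): (c) 78 ≥ 78 — meets; (d) 79 ≥ 78 — meets.
  Stage 2 carried; the burden shifts to the policyholder.
Stage 3 (policyholder, a substantially-more-likely showing, weight is at least 78): (e) net 82−4=78 ≥ 78 — meets.
  Stage 3 carried; the burden remains with the policyholder.
Stage 4 (policyholder, a substantially-more-likely showing, weight is at least 78): (f) 62 < 78 — fails; (g) net 99−16=83 ≥ 78 — meets.
  Not every element is met, so the policyholder fails to carry Stage 4.
So the insurer prevails.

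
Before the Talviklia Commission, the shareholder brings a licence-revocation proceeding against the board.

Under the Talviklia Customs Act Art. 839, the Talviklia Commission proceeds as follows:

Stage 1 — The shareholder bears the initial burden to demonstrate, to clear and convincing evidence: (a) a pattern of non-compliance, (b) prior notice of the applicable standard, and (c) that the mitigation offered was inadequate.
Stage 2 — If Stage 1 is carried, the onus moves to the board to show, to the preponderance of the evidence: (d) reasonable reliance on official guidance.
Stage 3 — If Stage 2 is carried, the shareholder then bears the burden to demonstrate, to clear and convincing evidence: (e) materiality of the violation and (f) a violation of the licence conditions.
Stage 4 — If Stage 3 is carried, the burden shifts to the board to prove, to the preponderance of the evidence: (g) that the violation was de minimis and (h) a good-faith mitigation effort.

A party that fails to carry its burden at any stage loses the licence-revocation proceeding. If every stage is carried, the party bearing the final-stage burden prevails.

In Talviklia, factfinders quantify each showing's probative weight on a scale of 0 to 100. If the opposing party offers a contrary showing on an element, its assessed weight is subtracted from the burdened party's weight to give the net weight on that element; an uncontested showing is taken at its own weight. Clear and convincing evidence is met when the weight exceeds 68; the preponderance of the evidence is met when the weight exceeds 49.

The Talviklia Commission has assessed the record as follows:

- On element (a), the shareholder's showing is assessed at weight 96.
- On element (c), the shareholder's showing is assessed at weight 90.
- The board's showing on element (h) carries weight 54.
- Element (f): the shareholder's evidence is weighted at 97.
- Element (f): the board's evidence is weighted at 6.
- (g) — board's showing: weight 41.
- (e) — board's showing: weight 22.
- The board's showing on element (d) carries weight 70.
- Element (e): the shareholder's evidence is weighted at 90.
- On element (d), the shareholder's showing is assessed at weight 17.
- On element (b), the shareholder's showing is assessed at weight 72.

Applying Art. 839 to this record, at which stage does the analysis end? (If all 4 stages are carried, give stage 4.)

stage 3

Stage 1 (shareholder, clear and convincing evidence, weight exceeds 68): (a) 96 > 68 — meets; (b) 72 > 68 — meets; (c) 90 > 68 — meets.
  Stage 1 carried; the burden shifts to the board.
Stage 2 (board, the preponderance of the evidence, weight exceeds 49): (d) net 70−17=53 > 49 — meets.
  The board carries Stage 2; the shareholder now bears the burden.
Stage 3 (shareholder, clear and convincing evidence, weight exceeds 68): (e) net 90−22=68 ≤ 68 — fails; (f) net 97−6=91 > 68 — meets.
  Stage 3 not carried; the shareholder fails its burden.
The analysis ends at Stage 3; the board prevails.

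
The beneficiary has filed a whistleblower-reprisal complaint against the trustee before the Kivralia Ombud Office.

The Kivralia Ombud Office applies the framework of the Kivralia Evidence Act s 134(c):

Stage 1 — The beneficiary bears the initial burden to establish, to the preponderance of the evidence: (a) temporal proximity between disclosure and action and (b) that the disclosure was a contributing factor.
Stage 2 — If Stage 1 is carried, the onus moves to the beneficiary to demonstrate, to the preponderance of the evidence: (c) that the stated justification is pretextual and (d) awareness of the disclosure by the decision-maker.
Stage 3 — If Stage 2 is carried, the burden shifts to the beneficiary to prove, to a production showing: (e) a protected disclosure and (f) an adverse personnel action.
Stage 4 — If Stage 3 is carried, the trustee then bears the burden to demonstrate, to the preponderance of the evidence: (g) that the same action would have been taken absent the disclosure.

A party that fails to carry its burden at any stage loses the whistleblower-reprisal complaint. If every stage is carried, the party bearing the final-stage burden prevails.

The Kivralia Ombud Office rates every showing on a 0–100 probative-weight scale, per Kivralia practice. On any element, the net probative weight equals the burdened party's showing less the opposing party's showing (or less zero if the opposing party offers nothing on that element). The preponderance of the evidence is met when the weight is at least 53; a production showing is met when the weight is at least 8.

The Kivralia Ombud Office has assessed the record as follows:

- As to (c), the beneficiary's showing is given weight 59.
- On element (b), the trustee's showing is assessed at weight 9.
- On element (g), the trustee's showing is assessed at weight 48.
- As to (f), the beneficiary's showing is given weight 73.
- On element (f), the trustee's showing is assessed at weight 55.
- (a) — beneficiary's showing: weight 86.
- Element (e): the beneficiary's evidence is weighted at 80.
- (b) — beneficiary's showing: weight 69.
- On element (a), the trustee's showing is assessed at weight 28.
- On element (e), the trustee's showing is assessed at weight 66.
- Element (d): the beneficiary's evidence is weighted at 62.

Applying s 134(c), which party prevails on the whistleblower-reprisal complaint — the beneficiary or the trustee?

At Stage 1 the beneficiary must meet the preponderance of the evidence (weight is at least 53): on (a) the weight is 86 less the opposing 28 gives net 58, which does reach 53, so (a) meets the standard; on (b) the weight is 69 less the opposing 9 gives net 60, ≥ 53, so (b) meets the standard.
  Stage 1 carried; the burden remains with the beneficiary.
At Stage 2 the beneficiary must meet the preponderance of the evidence (weight is at least 53): on (c) the weight is 59, ≥ 53, so (c) meets the standard; on (d) the weight is 62, which does reach 53, so (d) meets the standard.
  All elements met. The beneficiary retains the burden for Stage 3.
At Stage 3 the beneficiary must meet a production showing (weight is at least 8): on (e) the weight is 80 less the opposing 66 gives net 14, ≥ 8, so (e) meets the standard; on (f) the weight is 73 less the opposing 55 gives net 18, which does reach 8, so (f) meets the standard.
  The beneficiary carries Stage 3; the trustee now bears the burden.
At Stage 4 the trustee must meet the preponderance of the evidence (weight is at least 53): on (g) the weight is 48, which does not reach 53, so (g) does not meet the standard.
  Not every element is met, so the trustee fails to carry Stage 4.
The beneficiary prevails.

beneficiary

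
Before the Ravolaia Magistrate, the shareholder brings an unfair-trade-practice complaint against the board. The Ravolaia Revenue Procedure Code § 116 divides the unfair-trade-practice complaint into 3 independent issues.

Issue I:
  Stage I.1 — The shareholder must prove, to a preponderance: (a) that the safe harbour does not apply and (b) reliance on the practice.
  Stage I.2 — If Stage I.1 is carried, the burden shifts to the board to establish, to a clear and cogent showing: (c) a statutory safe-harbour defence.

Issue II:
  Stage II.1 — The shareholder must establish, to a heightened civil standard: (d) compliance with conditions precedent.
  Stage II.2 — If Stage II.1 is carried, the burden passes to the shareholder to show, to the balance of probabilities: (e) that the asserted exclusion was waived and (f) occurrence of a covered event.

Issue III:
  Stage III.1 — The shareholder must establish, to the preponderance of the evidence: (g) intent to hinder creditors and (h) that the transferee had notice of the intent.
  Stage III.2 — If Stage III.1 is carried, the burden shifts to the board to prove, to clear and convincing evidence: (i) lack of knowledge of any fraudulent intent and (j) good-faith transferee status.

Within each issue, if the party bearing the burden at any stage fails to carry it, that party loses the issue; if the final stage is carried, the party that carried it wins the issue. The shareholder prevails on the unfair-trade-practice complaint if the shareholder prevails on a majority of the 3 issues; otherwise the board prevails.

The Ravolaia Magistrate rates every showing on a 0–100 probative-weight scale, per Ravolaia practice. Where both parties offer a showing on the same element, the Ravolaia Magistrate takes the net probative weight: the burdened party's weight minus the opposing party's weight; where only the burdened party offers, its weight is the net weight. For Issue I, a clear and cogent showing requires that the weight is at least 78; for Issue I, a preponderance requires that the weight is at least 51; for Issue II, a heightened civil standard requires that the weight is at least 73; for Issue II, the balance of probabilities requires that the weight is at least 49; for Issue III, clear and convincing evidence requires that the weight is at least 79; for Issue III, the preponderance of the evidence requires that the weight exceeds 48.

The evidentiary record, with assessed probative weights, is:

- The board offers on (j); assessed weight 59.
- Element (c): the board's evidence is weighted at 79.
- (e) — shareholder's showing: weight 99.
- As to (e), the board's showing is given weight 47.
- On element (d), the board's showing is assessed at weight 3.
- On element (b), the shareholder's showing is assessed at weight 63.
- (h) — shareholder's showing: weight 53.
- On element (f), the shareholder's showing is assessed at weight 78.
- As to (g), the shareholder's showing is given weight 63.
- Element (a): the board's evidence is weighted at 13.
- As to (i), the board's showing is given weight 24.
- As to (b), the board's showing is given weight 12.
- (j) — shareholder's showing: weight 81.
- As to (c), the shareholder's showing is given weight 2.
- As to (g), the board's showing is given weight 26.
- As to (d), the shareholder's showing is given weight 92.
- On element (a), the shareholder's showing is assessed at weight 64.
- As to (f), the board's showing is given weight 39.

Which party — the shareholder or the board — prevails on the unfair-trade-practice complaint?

board

— Issue I —
Stage I.1 (shareholder, a preponderance, weight is at least 51): (a) net 64−13=51 ≥ 51 — meets; (b) net 63−12=51 ≥ 51 — meets.
  The shareholder carries Stage I.1; the board now bears the burden.
Stage I.2 (board, a clear and cogent showing, weight is at least 78): (c) net 79−2=77 < 78 — fails.
  Stage I.2 not carried; the board fails its burden.
The analysis ends at Stage I.2; the shareholder prevails on this issue.
— Issue II —
Stage II.1 — burden on shareholder; standard: a heightened civil standard (weight is at least 73).
    (d): 92 − 3 = 89 ≥ 73 [met]
  Stage II.1 carried; the burden remains with the shareholder.
Stage II.2 — burden on shareholder; standard: the balance of probabilities (weight is at least 49).
    (e): 99 − 47 = 52 ≥ 49 [met]
    (f): 78 − 39 = 39 < 49 [not met]
  Stage II.2 not carried; the shareholder fails its burden.
So the board prevails on this issue.
— Issue III —
Stage III.1 — burden on shareholder; standard: the preponderance of the evidence (weight exceeds 48).
    (g): 63 − 26 = 37 ≤ 48 [not met]
    (h): 53 > 48 [met]
  The shareholder does not carry Stage III.1.
The board prevails on this issue.
Per-issue: Issue I → shareholder; Issue II → board; Issue III → board. The shareholder must prevail on a majority of issues; overall, the board prevails.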